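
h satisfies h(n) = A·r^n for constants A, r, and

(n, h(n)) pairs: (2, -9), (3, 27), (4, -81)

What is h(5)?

243

Consecutive ratio: 27/(-9) = -3, and -81/27 = -3, so r = -3.
Then A·(-3)^2 = -9 gives A = -1, and h(n) = -1·(-3)^n.
h(5) = -1·(-3)^5 = 243.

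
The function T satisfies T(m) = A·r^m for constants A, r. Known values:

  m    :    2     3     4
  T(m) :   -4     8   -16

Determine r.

-2

Consecutive ratio: 8/(-4) = -2, and -16/8 = -2, so r = -2.
Then A·(-2)^2 = -4 gives A = -1, and T(m) = -1·(-2)^m.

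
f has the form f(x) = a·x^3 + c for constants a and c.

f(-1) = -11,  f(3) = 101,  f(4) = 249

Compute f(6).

857

From f(-1) = -11 and f(3) = 101: -1a + c = -11 and 27a + c = 101.
Subtracting: 28a = 112, so a = 4; then c = -11 − 4·(-1) = -7.
So f(x) = 4x³ − 7, and f(6) = 857.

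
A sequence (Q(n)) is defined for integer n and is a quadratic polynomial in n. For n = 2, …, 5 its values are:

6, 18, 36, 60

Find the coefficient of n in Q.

Write Q(n) = an² + bn + c; the 4 given values yield a linear system in the 3 coefficients.
Solving, Q(n) = 3n² - 3n.
The coefficient of n is -3.

-3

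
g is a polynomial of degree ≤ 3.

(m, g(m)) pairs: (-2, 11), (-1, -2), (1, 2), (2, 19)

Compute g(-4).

67

Write g(m) = am³ + bm² + cm + d; the 4 given values yield a linear system in the 4 coefficients.
Solving, the leading coefficient vanishes, and g(m) = 5m² + 2m - 5.
Then g(-4) = 67.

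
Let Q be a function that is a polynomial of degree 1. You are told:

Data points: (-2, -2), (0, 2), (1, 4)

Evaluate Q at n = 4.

10

Write Q(n) = an + b; the 3 given values yield a linear system in the 2 coefficients.
Solving, Q(n) = 2n + 2.
Then Q(4) = 10.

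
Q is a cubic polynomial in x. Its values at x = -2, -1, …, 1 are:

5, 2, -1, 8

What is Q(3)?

Write Q(x) = ax³ + bx² + cx + d; the 4 given values yield a linear system in the 4 coefficients.
Solving, Q(x) = 2x³ + 6x² + x - 1.
Then Q(3) = 110.

110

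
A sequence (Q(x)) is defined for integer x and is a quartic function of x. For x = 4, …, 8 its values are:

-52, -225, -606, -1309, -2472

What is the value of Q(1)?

-1

Write Q(x) = ax^4 + bx³ + cx² + dx + e; the 5 given values yield a linear system in the 5 coefficients.
Solving, Q(x) = -x^4 + 3x³ + 2x² - 5x.
Then Q(1) = -1.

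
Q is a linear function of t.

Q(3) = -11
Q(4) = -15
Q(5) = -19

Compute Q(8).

Write Q(t) = at + b; the 3 given values yield a linear system in the 2 coefficients.
Solving, Q(t) = -4t + 1.
Then Q(8) = -31.

-31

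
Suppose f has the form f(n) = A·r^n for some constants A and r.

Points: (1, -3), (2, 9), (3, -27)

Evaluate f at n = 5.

Consecutive ratio: 9/(-3) = -3, and -27/9 = -3, so r = -3.
Then A·(-3)^1 = -3 gives A = 1, and f(n) = 1·(-3)^n.
f(5) = 1·(-3)^5 = -243.

-243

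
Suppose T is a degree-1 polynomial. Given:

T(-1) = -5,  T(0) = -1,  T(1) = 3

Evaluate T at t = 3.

First differences: 4, 4.
Level-1 differences are constant, so T has degree 1.
Fitting a degree-1 polynomial gives T(t) = 4t - 1.
Then T(3) = 11.

11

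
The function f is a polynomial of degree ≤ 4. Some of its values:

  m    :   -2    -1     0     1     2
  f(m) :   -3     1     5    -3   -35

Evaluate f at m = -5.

First differences: 4, 4, -8, -32. Second differences: 0, -12, -24. Third differences: -12, -12.
Level-3 differences are constant, so f has degree 3.
Fitting a degree-3 polynomial gives f(m) = -2m³ - 6m² + 5.
Then f(-5) = 105.

105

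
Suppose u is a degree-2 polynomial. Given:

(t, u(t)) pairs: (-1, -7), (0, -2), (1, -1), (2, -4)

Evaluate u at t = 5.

-37

First differences: 5, 1, -3. Second differences: -4, -4.
Level-2 differences are constant, so u has degree 2.
Fitting a degree-2 polynomial gives u(t) = -2t² + 3t - 2.
Then u(5) = -37.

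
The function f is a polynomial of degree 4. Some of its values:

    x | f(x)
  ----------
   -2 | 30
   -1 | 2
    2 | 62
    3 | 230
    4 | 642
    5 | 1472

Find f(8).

Write f(x) = ax^4 + bx³ + cx² + dx + e; the 6 given values yield a linear system in the 5 coefficients.
Solving, f(x) = 2x^4 + x³ + 3x² + 4x + 2.
Then f(8) = 8930.

8930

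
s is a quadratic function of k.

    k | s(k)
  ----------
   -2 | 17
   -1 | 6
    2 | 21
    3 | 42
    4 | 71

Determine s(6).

153

Write s(k) = ak² + bk + c; the 5 given values yield a linear system in the 3 coefficients.
Solving, s(k) = 4k² + k + 3.
Then s(6) = 153.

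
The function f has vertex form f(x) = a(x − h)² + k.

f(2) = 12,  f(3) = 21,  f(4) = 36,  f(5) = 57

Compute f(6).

84

First differences 9, 15, 21; second difference 6 = 2a, so a = 3.
Expanding, the x-coefficient is −2ah = -6h; matching it to the data gives h = 1, and then k = 9.
So f(x) = 3(x − 1)² + 9.
f(6) = 3·5² + 9 = 84.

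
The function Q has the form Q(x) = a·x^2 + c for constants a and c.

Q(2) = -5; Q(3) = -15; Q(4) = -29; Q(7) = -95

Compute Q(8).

From Q(2) = -5 and Q(3) = -15: 4a + c = -5 and 9a + c = -15.
Subtracting: 5a = -10, so a = -2; then c = -5 − (-2)·4 = 3.
So Q(x) = -2x² + 3, and Q(8) = -125.

-125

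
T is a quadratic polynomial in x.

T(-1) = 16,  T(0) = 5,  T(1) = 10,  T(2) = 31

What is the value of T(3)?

First differences: -11, 5, 21. Second differences: 16, 16.
Level-2 differences are constant, so T has degree 2.
Fitting a degree-2 polynomial gives T(x) = 8x² - 3x + 5.
Then T(3) = 68.

68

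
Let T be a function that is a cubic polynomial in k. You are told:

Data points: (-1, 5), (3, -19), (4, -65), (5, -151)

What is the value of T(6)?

-289

Write T(k) = ak³ + bk² + ck + d; the 4 given values yield a linear system in the 4 coefficients.
Solving, T(k) = -2k³ + 4k² - 1.
Then T(6) = -289.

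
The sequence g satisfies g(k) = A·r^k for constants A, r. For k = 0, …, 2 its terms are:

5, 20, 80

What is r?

Consecutive ratio: 20/5 = 4, and 80/20 = 4, so r = 4.
Then A·4^0 = 5 gives A = 5, and g(k) = 5·4^k.

4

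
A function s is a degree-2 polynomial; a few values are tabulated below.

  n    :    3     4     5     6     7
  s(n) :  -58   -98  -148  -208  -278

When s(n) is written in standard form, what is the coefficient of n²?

-5

Write s(n) = an² + bn + c; the 5 given values yield a linear system in the 3 coefficients.
Solving, s(n) = -5n² - 5n + 2.
The coefficient of n² is -5.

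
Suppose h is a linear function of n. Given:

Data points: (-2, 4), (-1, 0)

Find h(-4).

12

Write h(n) = an + b; the 2 given values yield a linear system in the 2 coefficients.
Solving, h(n) = -4n - 4.
Then h(-4) = 12.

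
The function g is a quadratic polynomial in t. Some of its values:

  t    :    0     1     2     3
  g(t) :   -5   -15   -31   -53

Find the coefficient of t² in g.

-3

First differences: -10, -16, -22. Second differences: -6, -6.
Level-2 differences are constant, so g has degree 2.
Fitting a degree-2 polynomial gives g(t) = -3t² - 7t - 5.
The coefficient of t² is -3.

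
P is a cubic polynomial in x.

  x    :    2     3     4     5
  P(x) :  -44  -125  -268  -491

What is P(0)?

Write P(x) = ax³ + bx² + cx + d; the 4 given values yield a linear system in the 4 coefficients.
Solving, P(x) = -3x³ - 4x² - 4x + 4.
The constant term is P(0) = 4.

4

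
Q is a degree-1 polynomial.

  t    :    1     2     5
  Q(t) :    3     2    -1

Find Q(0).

4

Write Q(t) = at + b; the 3 given values yield a linear system in the 2 coefficients.
Solving, Q(t) = -t + 4.
Then Q(0) = 4.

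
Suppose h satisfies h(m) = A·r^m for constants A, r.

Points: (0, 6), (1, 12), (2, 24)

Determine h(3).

Consecutive ratio: 12/6 = 2, and 24/12 = 2, so r = 2.
Then A·2^0 = 6 gives A = 6, and h(m) = 6·2^m.
h(3) = 6·2^3 = 48.

48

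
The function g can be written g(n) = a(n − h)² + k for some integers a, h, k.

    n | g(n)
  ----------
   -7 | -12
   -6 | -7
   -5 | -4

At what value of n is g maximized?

-4

First differences 5, 3; second difference -2 = 2a, so a = -1.
Expanding, the n-coefficient is −2ah = 2h; matching it to the data gives h = -4, and then k = -3.
So g(n) = -1(n + 4)² − 3.
Hence h = -4.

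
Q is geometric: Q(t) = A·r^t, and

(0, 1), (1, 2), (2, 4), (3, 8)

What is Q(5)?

Consecutive ratio: 2/1 = 2, and 4/2 = 2, so r = 2.
Then A·2^0 = 1 gives A = 1, and Q(t) = 1·2^t.
Q(5) = 1·2^5 = 32.

32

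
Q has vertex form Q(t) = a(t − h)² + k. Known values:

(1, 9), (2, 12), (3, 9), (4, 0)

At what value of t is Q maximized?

2

First differences 3, -3, -9; second difference -6 = 2a, so a = -3.
Expanding, the t-coefficient is −2ah = 6h; matching it to the data gives h = 2, and then k = 12.
So Q(t) = -3(t − 2)² + 12.
Hence h = 2.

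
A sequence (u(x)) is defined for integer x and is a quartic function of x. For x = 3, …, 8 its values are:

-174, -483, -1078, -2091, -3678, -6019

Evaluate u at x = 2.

First differences: -309, -595, -1013, -1587, -2341. Second differences: -286, -418, -574, -754. Third differences: -132, -156, -180. Fourth differences: -24, -24.
Level-4 differences are constant, so u has degree 4.
Fitting a degree-4 polynomial gives u(x) = -x^4 - 4x³ + 2x² - 3.
Then u(2) = -43.

-43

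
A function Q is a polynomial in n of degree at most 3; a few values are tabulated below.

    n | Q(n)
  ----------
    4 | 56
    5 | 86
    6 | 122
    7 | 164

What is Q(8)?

212

First differences: 30, 36, 42. Second differences: 6, 6.
Level-2 differences are constant, so Q has degree 2.
Fitting a degree-2 polynomial gives Q(n) = 3n² + 3n - 4.
Then Q(8) = 212.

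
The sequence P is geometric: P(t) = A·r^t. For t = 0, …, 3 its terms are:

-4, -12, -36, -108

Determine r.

Consecutive ratio: -12/(-4) = 3, and -36/(-12) = 3, so r = 3.
Then A·3^0 = -4 gives A = -4, and P(t) = -4·3^t.

3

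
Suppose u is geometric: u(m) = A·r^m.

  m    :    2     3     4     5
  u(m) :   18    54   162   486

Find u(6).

1458

Consecutive ratio: 54/18 = 3, and 162/54 = 3, so r = 3.
Then A·3^2 = 18 gives A = 2, and u(m) = 2·3^m.
u(6) = 2·3^6 = 1458.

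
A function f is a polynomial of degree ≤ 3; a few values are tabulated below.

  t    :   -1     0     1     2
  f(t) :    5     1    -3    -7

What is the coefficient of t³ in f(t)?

0

Write f(t) = at³ + bt² + ct + d; the 4 given values yield a linear system in the 4 coefficients.
Solving, the top 2 coefficients vanish, and f(t) = -4t + 1.
The coefficient of t³ is 0.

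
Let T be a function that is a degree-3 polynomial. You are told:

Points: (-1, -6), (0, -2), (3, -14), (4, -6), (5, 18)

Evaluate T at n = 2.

Write T(n) = an³ + bn² + cn + d; the 5 given values yield a linear system in the 4 coefficients.
Solving, T(n) = n³ - 4n² - n - 2.
Then T(2) = -12.

-12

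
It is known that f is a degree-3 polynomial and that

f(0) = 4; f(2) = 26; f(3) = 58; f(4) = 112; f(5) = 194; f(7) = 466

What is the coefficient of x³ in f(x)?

Write f(x) = ax³ + bx² + cx + d; the 6 given values yield a linear system in the 4 coefficients.
Solving, f(x) = x³ + 2x² + 3x + 4.
The coefficient of x³ is 1.

1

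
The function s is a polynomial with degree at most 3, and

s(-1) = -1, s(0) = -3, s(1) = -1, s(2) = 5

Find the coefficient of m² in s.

First differences: -2, 2, 6. Second differences: 4, 4.
Level-2 differences are constant, so s has degree 2.
Fitting a degree-2 polynomial gives s(m) = 2m² - 3.
The coefficient of m² is 2.

2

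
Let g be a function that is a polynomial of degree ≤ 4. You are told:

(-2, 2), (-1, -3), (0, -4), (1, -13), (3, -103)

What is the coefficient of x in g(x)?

-3

Write g(x) = ax^4 + bx³ + cx² + dx + e; the 5 given values yield a linear system in the 5 coefficients.
Solving, the leading coefficient vanishes, and g(x) = -2x³ - 4x² - 3x - 4.
The coefficient of x is -3.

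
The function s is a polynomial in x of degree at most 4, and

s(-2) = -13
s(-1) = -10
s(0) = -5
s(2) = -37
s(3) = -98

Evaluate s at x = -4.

35

Write s(x) = ax^4 + bx³ + cx² + dx + e; the 5 given values yield a linear system in the 5 coefficients.
Solving, the leading coefficient vanishes, and s(x) = -2x³ - 5x² + 2x - 5.
Then s(-4) = 35.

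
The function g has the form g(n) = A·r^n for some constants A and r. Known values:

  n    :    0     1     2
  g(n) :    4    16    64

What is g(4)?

Consecutive ratio: 16/4 = 4, and 64/16 = 4, so r = 4.
Then A·4^0 = 4 gives A = 4, and g(n) = 4·4^n.
g(4) = 4·4^4 = 1024.

1024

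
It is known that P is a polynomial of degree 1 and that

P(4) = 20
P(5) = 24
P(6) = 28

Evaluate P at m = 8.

First differences: 4, 4.
Level-1 differences are constant, so P has degree 1.
Fitting a degree-1 polynomial gives P(m) = 4m + 4.
Then P(8) = 36.

36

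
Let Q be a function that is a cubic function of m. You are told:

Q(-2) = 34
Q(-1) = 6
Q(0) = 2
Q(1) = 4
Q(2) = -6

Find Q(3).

First differences: -28, -4, 2, -10. Second differences: 24, 6, -12. Third differences: -18, -18.
Level-3 differences are constant, so Q has degree 3.
Fitting a degree-3 polynomial gives Q(m) = -3m³ + 3m² + 2m + 2.
Then Q(3) = -46.

-46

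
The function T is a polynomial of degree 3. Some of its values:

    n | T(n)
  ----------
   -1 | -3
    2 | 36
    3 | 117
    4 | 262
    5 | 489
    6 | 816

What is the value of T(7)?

Write T(n) = an³ + bn² + cn + d; the 6 given values yield a linear system in the 4 coefficients.
Solving, T(n) = 3n³ + 5n² - n - 6.
Then T(7) = 1261.

1261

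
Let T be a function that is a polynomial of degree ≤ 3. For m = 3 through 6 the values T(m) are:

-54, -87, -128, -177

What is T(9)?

First differences: -33, -41, -49. Second differences: -8, -8.
Level-2 differences are constant, so T has degree 2.
Fitting a degree-2 polynomial gives T(m) = -4m² - 5m - 3.
Then T(9) = -372.

-372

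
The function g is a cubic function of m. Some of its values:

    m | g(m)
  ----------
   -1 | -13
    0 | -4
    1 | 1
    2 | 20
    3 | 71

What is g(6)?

596

Write g(m) = am³ + bm² + cm + d; the 5 given values yield a linear system in the 4 coefficients.
Solving, g(m) = 3m³ - 2m² + 4m - 4.
Then g(6) = 596.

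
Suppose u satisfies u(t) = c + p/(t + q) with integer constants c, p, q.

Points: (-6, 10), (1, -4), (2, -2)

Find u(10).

(u(t) − c)(t + q) = p for each data point; the three points give a linear system in c and q, then p follows.
Solving: c = 4, q = 2, p = -24, so u(t) = 4 − 24/(t + 2).
Then u(10) = 4 − 24/12 = 2.

2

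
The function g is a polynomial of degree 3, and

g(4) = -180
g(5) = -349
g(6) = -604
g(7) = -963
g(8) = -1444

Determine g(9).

Write g(k) = ak³ + bk² + ck + d; the 5 given values yield a linear system in the 4 coefficients.
Solving, g(k) = -3k³ + 2k² - 4k - 4.
Then g(9) = -2065.

-2065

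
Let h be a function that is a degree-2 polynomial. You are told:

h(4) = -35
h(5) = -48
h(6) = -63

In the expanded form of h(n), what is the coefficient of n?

Write h(n) = an² + bn + c; the 3 given values yield a linear system in the 3 coefficients.
Solving, h(n) = -n² - 4n - 3.
The coefficient of n is -4.

-4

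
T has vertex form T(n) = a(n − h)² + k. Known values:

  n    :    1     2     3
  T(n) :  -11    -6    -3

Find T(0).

-18

First differences 5, 3; second difference -2 = 2a, so a = -1.
Expanding, the n-coefficient is −2ah = 2h; matching it to the data gives h = 4, and then k = -2.
So T(n) = -1(n − 4)² − 2.
T(0) = -1·(-4)² − 2 = -18.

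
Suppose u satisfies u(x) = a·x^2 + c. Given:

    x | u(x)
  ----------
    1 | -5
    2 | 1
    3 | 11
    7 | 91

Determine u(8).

121

From u(1) = -5 and u(2) = 1: 1a + c = -5 and 4a + c = 1.
Subtracting: 3a = 6, so a = 2; then c = -5 − 2·1 = -7.
So u(x) = 2x² − 7, and u(8) = 121.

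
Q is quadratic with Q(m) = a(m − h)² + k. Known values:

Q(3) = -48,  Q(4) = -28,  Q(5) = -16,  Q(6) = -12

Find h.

6

First differences 20, 12, 4; second difference -8 = 2a, so a = -4.
Expanding, the m-coefficient is −2ah = 8h; matching it to the data gives h = 6, and then k = -12.
So Q(m) = -4(m − 6)² − 12.
Hence h = 6.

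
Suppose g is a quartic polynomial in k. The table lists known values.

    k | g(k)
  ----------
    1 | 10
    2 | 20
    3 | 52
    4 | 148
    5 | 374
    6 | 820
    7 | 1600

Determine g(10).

7444

First differences: 10, 32, 96, 226, 446, 780. Second differences: 22, 64, 130, 220, 334. Third differences: 42, 66, 90, 114. Fourth differences: 24, 24, 24.
Level-4 differences are constant, so g has degree 4.
Fitting a degree-4 polynomial gives g(k) = k^4 - 3k³ + 4k² + 4k + 4.
Then g(10) = 7444.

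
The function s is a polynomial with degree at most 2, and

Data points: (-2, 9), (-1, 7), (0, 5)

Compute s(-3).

Write s(m) = am² + bm + c; the 3 given values yield a linear system in the 3 coefficients.
Solving, the leading coefficient vanishes, and s(m) = -2m + 5.
Then s(-3) = 11.

11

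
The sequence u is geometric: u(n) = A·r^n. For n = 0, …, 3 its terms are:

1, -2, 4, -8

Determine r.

-2

Consecutive ratio: -2/1 = -2, and 4/(-2) = -2, so r = -2.
Then A·(-2)^0 = 1 gives A = 1, and u(n) = 1·(-2)^n.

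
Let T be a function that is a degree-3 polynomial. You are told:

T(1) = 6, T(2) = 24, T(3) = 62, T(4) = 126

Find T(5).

222

Write T(k) = ak³ + bk² + ck + d; the 4 given values yield a linear system in the 4 coefficients.
Solving, T(k) = k³ + 4k² - k + 2.
Then T(5) = 222.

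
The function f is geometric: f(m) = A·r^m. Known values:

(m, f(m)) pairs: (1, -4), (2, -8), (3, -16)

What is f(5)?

-64

Consecutive ratio: -8/(-4) = 2, and -16/(-8) = 2, so r = 2.
Then A·2^1 = -4 gives A = -2, and f(m) = -2·2^m.
f(5) = -2·2^5 = -64.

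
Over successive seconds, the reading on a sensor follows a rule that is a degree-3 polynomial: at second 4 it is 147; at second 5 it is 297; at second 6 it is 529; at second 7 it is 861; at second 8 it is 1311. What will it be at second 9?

1897

Write the value at t as s(t).
First differences: 150, 232, 332, 450. Second differences: 82, 100, 118. Third differences: 18, 18.
Level-3 differences are constant, so s has degree 3.
Extending the table by one column gives the next first difference 586, so s(9) = 1311 + 586 = 1897.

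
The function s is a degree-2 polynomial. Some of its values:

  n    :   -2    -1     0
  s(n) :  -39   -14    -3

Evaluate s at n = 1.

-6

Write s(n) = an² + bn + c; the 3 given values yield a linear system in the 3 coefficients.
Solving, s(n) = -7n² + 4n - 3.
Then s(1) = -6.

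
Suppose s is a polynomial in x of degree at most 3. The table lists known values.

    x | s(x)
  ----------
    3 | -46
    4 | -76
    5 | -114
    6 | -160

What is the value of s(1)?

First differences: -30, -38, -46. Second differences: -8, -8.
Level-2 differences are constant, so s has degree 2.
Fitting a degree-2 polynomial gives s(x) = -4x² - 2x - 4.
Then s(1) = -10.

-10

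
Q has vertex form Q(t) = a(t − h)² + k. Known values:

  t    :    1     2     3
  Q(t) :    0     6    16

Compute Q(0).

-2

First differences 6, 10; second difference 4 = 2a, so a = 2.
Expanding, the t-coefficient is −2ah = -4h; matching it to the data gives h = 0, and then k = -2.
So Q(t) = 2(t + 0)² − 2.
Q(0) = 2·0² − 2 = -2.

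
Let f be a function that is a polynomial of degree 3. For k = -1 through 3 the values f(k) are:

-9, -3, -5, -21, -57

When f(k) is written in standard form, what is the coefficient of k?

3

Write f(k) = ak³ + bk² + ck + d; the 5 given values yield a linear system in the 4 coefficients.
Solving, f(k) = -k³ - 4k² + 3k - 3.
The coefficient of k is 3.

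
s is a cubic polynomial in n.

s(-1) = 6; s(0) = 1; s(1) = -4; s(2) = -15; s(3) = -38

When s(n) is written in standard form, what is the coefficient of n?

Write s(n) = an³ + bn² + cn + d; the 5 given values yield a linear system in the 4 coefficients.
Solving, s(n) = -n³ - 4n + 1.
The coefficient of n is -4.

-4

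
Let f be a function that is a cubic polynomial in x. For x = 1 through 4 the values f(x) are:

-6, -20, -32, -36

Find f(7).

60

Write f(x) = ax³ + bx² + cx + d; the 4 given values yield a linear system in the 4 coefficients.
Solving, f(x) = x³ - 5x² - 6x + 4.
Then f(7) = 60.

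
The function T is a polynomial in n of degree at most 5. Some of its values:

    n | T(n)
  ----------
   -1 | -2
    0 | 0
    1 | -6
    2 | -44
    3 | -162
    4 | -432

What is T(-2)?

Write T(n) = an^5 + bn^4 + cn³ + dn² + en + p; the 6 given values yield a linear system in the 6 coefficients.
Solving, the leading coefficient vanishes, and T(n) = -n^4 - 2n³ - 3n².
Then T(-2) = -12.

-12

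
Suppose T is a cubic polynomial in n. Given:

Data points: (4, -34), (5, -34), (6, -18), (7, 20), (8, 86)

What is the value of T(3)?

-24

Write T(n) = an³ + bn² + cn + d; the 5 given values yield a linear system in the 4 coefficients.
Solving, T(n) = n³ - 7n² + 2n + 6.
Then T(3) = -24.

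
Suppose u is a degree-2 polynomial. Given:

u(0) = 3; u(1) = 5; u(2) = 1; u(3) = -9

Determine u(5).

Write u(k) = ak² + bk + c; the 4 given values yield a linear system in the 3 coefficients.
Solving, u(k) = -3k² + 5k + 3.
Then u(5) = -47.

-47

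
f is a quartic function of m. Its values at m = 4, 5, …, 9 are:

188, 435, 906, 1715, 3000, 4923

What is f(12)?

First differences: 247, 471, 809, 1285, 1923. Second differences: 224, 338, 476, 638. Third differences: 114, 138, 162. Fourth differences: 24, 24.
Level-4 differences are constant, so f has degree 4.
Fitting a degree-4 polynomial gives f(m) = m^4 - 3m³ + 6m² + 7m.
Then f(12) = 16500.

16500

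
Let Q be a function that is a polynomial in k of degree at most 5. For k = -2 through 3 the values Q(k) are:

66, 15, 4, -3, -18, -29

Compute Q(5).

First differences: -51, -11, -7, -15, -11. Second differences: 40, 4, -8, 4. Third differences: -36, -12, 12. Fourth differences: 24, 24.
Level-4 differences are constant, so Q has degree 4.
Fitting a degree-4 polynomial gives Q(k) = k^4 - 4k³ + k² - 5k + 4.
Then Q(5) = 129.

129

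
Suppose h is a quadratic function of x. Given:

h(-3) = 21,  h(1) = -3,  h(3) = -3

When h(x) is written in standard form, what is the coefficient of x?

-4

Write h(x) = ax² + bx + c; the 3 given values yield a linear system in the 3 coefficients.
Solving, h(x) = x² - 4x.
The coefficient of x is -4.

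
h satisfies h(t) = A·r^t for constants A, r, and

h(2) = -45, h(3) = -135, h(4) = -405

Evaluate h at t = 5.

Consecutive ratio: -135/(-45) = 3, and -405/(-135) = 3, so r = 3.
Then A·3^2 = -45 gives A = -5, and h(t) = -5·3^t.
h(5) = -5·3^5 = -1215.

-1215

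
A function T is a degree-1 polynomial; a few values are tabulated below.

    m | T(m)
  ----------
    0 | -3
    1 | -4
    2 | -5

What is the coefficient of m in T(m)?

-1

Write T(m) = am + b; the 3 given values yield a linear system in the 2 coefficients.
Solving, T(m) = -m - 3.
The coefficient of m is -1.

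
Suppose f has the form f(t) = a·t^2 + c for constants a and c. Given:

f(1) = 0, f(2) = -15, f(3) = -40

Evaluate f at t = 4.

From f(1) = 0 and f(2) = -15: 1a + c = 0 and 4a + c = -15.
Subtracting: 3a = -15, so a = -5; then c = 0 − (-5)·1 = 5.
So f(t) = -5t² + 5, and f(4) = -75.

-75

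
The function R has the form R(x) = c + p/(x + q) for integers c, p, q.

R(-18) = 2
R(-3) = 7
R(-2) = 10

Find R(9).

-1

(R(x) − c)(x + q) = p for each data point; the three points give a linear system in c and q, then p follows.
Solving: c = 1, q = 0, p = -18, so R(x) = 1 − 18/(x + 0).
Then R(9) = 1 − 18/9 = -1.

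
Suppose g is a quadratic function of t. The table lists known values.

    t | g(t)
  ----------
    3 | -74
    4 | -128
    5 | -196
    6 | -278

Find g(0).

Write g(t) = at² + bt + c; the 4 given values yield a linear system in the 3 coefficients.
Solving, g(t) = -7t² - 5t + 4.
Then g(0) = 4.

4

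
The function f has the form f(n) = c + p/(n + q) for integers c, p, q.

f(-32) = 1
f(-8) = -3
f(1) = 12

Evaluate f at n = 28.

3

(f(n) − c)(n + q) = p for each data point; the three points give a linear system in c and q, then p follows.
Solving: c = 2, q = 2, p = 30, so f(n) = 2 + 30/(n + 2).
Then f(28) = 2 + 30/30 = 3.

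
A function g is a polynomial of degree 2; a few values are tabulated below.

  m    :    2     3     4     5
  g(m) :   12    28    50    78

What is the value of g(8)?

198

First differences: 16, 22, 28. Second differences: 6, 6.
Level-2 differences are constant, so g has degree 2.
Fitting a degree-2 polynomial gives g(m) = 3m² + m - 2.
Then g(8) = 198.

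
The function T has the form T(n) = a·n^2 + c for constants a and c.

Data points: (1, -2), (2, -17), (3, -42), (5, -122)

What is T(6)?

From T(1) = -2 and T(2) = -17: 1a + c = -2 and 4a + c = -17.
Subtracting: 3a = -15, so a = -5; then c = -2 − (-5)·1 = 3.
So T(n) = -5n² + 3, and T(6) = -177.

-177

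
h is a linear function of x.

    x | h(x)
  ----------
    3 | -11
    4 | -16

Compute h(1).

Write h(x) = ax + b; the 2 given values yield a linear system in the 2 coefficients.
Solving, h(x) = -5x + 4.
Then h(1) = -1.

-1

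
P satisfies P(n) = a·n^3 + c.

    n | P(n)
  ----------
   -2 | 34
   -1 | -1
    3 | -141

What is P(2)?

From P(-2) = 34 and P(-1) = -1: -8a + c = 34 and -1a + c = -1.
Subtracting: 7a = -35, so a = -5; then c = 34 − (-5)·(-8) = -6.
So P(n) = -5n³ − 6, and P(2) = -46.

-46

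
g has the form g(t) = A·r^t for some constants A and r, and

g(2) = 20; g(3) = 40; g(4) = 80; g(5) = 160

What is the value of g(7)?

Consecutive ratio: 40/20 = 2, and 80/40 = 2, so r = 2.
Then A·2^2 = 20 gives A = 5, and g(t) = 5·2^t.
g(7) = 5·2^7 = 640.

640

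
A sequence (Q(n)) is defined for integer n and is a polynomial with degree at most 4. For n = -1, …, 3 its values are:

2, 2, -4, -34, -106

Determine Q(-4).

146

First differences: 0, -6, -30, -72. Second differences: -6, -24, -42. Third differences: -18, -18.
Level-3 differences are constant, so Q has degree 3.
Fitting a degree-3 polynomial gives Q(n) = -3n³ - 3n² + 2.
Then Q(-4) = 146.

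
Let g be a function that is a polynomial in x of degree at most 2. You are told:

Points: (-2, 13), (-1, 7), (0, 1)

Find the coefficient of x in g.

-6

First differences: -6, -6.
Level-1 differences are constant, so g has degree 1.
Fitting a degree-1 polynomial gives g(x) = -6x + 1.
The coefficient of x is -6.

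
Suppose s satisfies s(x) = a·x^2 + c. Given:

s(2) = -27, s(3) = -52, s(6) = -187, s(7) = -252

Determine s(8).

From s(2) = -27 and s(3) = -52: 4a + c = -27 and 9a + c = -52.
Subtracting: 5a = -25, so a = -5; then c = -27 − (-5)·4 = -7.
So s(x) = -5x² − 7, and s(8) = -327.

-327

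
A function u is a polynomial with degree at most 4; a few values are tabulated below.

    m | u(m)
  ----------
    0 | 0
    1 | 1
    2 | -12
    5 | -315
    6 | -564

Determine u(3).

Write u(m) = am^4 + bm³ + cm² + dm + e; the 5 given values yield a linear system in the 5 coefficients.
Solving, the leading coefficient vanishes, and u(m) = -3m³ + 2m² + 2m.
Then u(3) = -57.

-57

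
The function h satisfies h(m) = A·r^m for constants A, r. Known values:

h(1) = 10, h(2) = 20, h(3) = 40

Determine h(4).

80

Consecutive ratio: 20/10 = 2, and 40/20 = 2, so r = 2.
Then A·2^1 = 10 gives A = 5, and h(m) = 5·2^m.
h(4) = 5·2^4 = 80.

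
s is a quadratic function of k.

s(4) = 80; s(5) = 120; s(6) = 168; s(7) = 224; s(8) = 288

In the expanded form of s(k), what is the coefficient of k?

4

First differences: 40, 48, 56, 64. Second differences: 8, 8, 8.
Level-2 differences are constant, so s has degree 2.
Fitting a degree-2 polynomial gives s(k) = 4k² + 4k.
The coefficient of k is 4.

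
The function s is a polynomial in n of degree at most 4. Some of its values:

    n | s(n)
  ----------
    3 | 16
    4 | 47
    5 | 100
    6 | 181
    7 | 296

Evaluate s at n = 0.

Write s(n) = an^4 + bn³ + cn² + dn + e; the 5 given values yield a linear system in the 5 coefficients.
Solving, the leading coefficient vanishes, and s(n) = n³ - n² + n - 5.
Then s(0) = -5.

-5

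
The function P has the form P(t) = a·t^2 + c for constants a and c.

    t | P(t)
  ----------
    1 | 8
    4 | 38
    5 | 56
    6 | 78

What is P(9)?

168

From P(1) = 8 and P(4) = 38: 1a + c = 8 and 16a + c = 38.
Subtracting: 15a = 30, so a = 2; then c = 8 − 2·1 = 6.
So P(t) = 2t² + 6, and P(9) = 168.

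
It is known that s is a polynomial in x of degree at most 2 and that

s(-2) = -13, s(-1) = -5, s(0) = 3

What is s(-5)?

Write s(x) = ax² + bx + c; the 3 given values yield a linear system in the 3 coefficients.
Solving, the leading coefficient vanishes, and s(x) = 8x + 3.
Then s(-5) = -37.

-37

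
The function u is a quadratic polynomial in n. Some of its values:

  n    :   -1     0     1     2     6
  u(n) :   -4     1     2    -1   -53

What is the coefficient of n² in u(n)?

-2

Write u(n) = an² + bn + c; the 5 given values yield a linear system in the 3 coefficients.
Solving, u(n) = -2n² + 3n + 1.
The coefficient of n² is -2.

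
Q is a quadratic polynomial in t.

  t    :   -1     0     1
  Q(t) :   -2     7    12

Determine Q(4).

Write Q(t) = at² + bt + c; the 3 given values yield a linear system in the 3 coefficients.
Solving, Q(t) = -2t² + 7t + 7.
Then Q(4) = 3.

3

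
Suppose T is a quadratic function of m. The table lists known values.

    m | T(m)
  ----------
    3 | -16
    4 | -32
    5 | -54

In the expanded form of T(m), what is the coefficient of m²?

Write T(m) = am² + bm + c; the 3 given values yield a linear system in the 3 coefficients.
Solving, T(m) = -3m² + 5m - 4.
The coefficient of m² is -3.

-3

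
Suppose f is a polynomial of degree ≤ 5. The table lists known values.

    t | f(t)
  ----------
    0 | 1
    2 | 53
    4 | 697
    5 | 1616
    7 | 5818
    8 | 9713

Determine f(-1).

2

Write f(t) = at^5 + bt^4 + ct³ + dt² + et + p; the 6 given values yield a linear system in the 6 coefficients.
Solving, the leading coefficient vanishes, and f(t) = 2t^4 + 3t³ - 2t + 1.
Then f(-1) = 2.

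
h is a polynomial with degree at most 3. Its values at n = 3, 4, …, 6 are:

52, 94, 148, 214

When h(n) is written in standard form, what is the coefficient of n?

0

Write h(n) = an³ + bn² + cn + d; the 4 given values yield a linear system in the 4 coefficients.
Solving, the leading coefficient vanishes, and h(n) = 6n² - 2.
The coefficient of n is 0.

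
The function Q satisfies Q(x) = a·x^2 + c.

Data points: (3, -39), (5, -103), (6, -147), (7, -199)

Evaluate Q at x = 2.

-19

From Q(3) = -39 and Q(5) = -103: 9a + c = -39 and 25a + c = -103.
Subtracting: 16a = -64, so a = -4; then c = -39 − (-4)·9 = -3.
So Q(x) = -4x² − 3, and Q(2) = -19.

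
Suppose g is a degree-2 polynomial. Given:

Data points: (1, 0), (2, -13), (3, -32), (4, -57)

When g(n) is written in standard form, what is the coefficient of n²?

First differences: -13, -19, -25. Second differences: -6, -6.
Level-2 differences are constant, so g has degree 2.
Fitting a degree-2 polynomial gives g(n) = -3n² - 4n + 7.
The coefficient of n² is -3.

-3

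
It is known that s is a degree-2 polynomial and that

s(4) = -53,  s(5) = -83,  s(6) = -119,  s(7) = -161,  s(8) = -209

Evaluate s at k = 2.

Write s(k) = ak² + bk + c; the 5 given values yield a linear system in the 3 coefficients.
Solving, s(k) = -3k² - 3k + 7.
Then s(2) = -11.

-11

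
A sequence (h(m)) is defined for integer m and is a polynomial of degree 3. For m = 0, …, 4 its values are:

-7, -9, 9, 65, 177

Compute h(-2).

First differences: -2, 18, 56, 112. Second differences: 20, 38, 56. Third differences: 18, 18.
Level-3 differences are constant, so h has degree 3.
Fitting a degree-3 polynomial gives h(m) = 3m³ + m² - 6m - 7.
Then h(-2) = -15.

-15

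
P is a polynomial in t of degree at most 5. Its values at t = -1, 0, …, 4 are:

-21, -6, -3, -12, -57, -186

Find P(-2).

-72

Write P(t) = at^5 + bt^4 + ct³ + dt² + et + p; the 6 given values yield a linear system in the 6 coefficients.
Solving, the leading coefficient vanishes, and P(t) = -t^4 + 2t³ - 5t² + 7t - 6.
Then P(-2) = -72.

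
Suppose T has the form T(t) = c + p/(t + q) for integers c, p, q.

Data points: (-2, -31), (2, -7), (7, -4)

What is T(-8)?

(T(t) − c)(t + q) = p for each data point; the three points give a linear system in c and q, then p follows.
Solving: c = -1, q = 3, p = -30, so T(t) = -1 − 30/(t + 3).
Then T(-8) = -1 − 30/(-5) = 5.

5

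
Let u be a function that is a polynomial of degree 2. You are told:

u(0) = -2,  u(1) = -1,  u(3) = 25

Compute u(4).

Write u(m) = am² + bm + c; the 3 given values yield a linear system in the 3 coefficients.
Solving, u(m) = 4m² - 3m - 2.
Then u(4) = 50.

50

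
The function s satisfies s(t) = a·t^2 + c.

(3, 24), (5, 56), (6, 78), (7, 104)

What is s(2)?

From s(3) = 24 and s(5) = 56: 9a + c = 24 and 25a + c = 56.
Subtracting: 16a = 32, so a = 2; then c = 24 − 2·9 = 6.
So s(t) = 2t² + 6, and s(2) = 14.

14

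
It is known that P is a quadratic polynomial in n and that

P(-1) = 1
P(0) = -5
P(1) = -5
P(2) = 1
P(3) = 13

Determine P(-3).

31

First differences: -6, 0, 6, 12. Second differences: 6, 6, 6.
Level-2 differences are constant, so P has degree 2.
Fitting a degree-2 polynomial gives P(n) = 3n² - 3n - 5.
Then P(-3) = 31.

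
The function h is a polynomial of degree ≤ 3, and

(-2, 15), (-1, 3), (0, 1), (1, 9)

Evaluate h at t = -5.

First differences: -12, -2, 8. Second differences: 10, 10.
Level-2 differences are constant, so h has degree 2.
Fitting a degree-2 polynomial gives h(t) = 5t² + 3t + 1.
Then h(-5) = 111.

111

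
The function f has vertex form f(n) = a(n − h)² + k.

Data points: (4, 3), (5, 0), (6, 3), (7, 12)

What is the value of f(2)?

First differences -3, 3, 9; second difference 6 = 2a, so a = 3.
Expanding, the n-coefficient is −2ah = -6h; matching it to the data gives h = 5, and then k = 0.
So f(n) = 3(n − 5)² + 0.
f(2) = 3·(-3)² + 0 = 27.

27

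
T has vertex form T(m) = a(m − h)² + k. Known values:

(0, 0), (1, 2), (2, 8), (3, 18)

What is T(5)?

50

First differences 2, 6, 10; second difference 4 = 2a, so a = 2.
Expanding, the m-coefficient is −2ah = -4h; matching it to the data gives h = 0, and then k = 0.
So T(m) = 2(m + 0)² + 0.
T(5) = 2·5² + 0 = 50.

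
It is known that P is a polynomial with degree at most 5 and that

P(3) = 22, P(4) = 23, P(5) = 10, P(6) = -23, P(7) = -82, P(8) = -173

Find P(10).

-475

Write P(m) = am^5 + bm^4 + cm³ + dm² + em + p; the 6 given values yield a linear system in the 6 coefficients.
Solving, the top 2 coefficients vanish, and P(m) = -m³ + 5m² + 3m - 5.
Then P(10) = -475.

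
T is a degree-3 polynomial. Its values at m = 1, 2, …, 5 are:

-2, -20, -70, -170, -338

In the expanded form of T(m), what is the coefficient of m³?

-3

First differences: -18, -50, -100, -168. Second differences: -32, -50, -68. Third differences: -18, -18.
Level-3 differences are constant, so T has degree 3.
Fitting a degree-3 polynomial gives T(m) = -3m³ + 2m² - 3m + 2.
The coefficient of m³ is -3.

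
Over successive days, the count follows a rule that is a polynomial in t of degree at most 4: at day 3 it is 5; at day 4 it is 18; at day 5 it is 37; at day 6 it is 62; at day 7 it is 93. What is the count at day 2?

Write the value at t as f(t).
First differences: 13, 19, 25, 31. Second differences: 6, 6, 6.
Level-2 differences are constant, so f has degree 2.
Fitting a degree-2 polynomial gives f(t) = 3t² - 8t + 2.
Then f(2) = -2.

-2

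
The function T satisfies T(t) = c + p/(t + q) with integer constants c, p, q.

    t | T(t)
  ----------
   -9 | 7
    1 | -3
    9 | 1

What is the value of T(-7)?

9

(T(t) − c)(t + q) = p for each data point; the three points give a linear system in c and q, then p follows.
Solving: c = 3, q = 3, p = -24, so T(t) = 3 − 24/(t + 3).
Then T(-7) = 3 − 24/(-4) = 9.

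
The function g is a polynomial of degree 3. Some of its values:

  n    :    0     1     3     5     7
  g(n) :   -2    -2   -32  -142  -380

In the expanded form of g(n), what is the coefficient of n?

2

Write g(n) = an³ + bn² + cn + d; the 5 given values yield a linear system in the 4 coefficients.
Solving, g(n) = -n³ - n² + 2n - 2.
The coefficient of n is 2.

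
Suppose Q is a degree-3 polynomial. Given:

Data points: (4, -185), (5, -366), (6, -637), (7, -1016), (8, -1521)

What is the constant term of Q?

-1

First differences: -181, -271, -379, -505. Second differences: -90, -108, -126. Third differences: -18, -18.
Level-3 differences are constant, so Q has degree 3.
Fitting a degree-3 polynomial gives Q(n) = -3n³ + 2n - 1.
The constant term is Q(0) = -1.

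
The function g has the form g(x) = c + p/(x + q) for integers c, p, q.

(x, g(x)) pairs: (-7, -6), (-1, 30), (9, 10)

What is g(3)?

(g(x) − c)(x + q) = p for each data point; the three points give a linear system in c and q, then p follows.
Solving: c = 6, q = 3, p = 48, so g(x) = 6 + 48/(x + 3).
Then g(3) = 6 + 48/6 = 14.

14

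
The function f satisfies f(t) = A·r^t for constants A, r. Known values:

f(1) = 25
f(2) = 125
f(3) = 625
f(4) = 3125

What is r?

5

Consecutive ratio: 125/25 = 5, and 625/125 = 5, so r = 5.
Then A·5^1 = 25 gives A = 5, and f(t) = 5·5^t.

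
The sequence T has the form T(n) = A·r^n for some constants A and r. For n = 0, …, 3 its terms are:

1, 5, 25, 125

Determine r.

Consecutive ratio: 5/1 = 5, and 25/5 = 5, so r = 5.
Then A·5^0 = 1 gives A = 1, and T(n) = 1·5^n.

5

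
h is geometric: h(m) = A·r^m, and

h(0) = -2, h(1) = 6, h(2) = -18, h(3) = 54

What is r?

-3

Consecutive ratio: 6/(-2) = -3, and -18/6 = -3, so r = -3.
Then A·(-3)^0 = -2 gives A = -2, and h(m) = -2·(-3)^m.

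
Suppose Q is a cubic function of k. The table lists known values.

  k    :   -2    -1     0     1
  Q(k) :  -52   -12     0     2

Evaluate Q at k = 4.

Write Q(k) = ak³ + bk² + ck + d; the 4 given values yield a linear system in the 4 coefficients.
Solving, Q(k) = 3k³ - 5k² + 4k.
Then Q(4) = 128.

128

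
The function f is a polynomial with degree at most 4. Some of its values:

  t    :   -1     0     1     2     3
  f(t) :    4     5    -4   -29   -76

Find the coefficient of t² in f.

-5

Write f(t) = at^4 + bt³ + ct² + dt + e; the 5 given values yield a linear system in the 5 coefficients.
Solving, the leading coefficient vanishes, and f(t) = -t³ - 5t² - 3t + 5.
The coefficient of t² is -5.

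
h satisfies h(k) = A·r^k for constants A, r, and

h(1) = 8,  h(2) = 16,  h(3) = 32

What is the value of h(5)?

128

Consecutive ratio: 16/8 = 2, and 32/16 = 2, so r = 2.
Then A·2^1 = 8 gives A = 4, and h(k) = 4·2^k.
h(5) = 4·2^5 = 128.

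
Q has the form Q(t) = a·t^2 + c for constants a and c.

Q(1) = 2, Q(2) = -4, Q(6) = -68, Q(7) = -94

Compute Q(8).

-124

From Q(1) = 2 and Q(2) = -4: 1a + c = 2 and 4a + c = -4.
Subtracting: 3a = -6, so a = -2; then c = 2 − (-2)·1 = 4.
So Q(t) = -2t² + 4, and Q(8) = -124.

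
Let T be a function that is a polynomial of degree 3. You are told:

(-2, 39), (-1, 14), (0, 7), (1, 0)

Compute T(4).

Write T(x) = ax³ + bx² + cx + d; the 4 given values yield a linear system in the 4 coefficients.
Solving, T(x) = -3x³ - 4x + 7.
Then T(4) = -201.

-201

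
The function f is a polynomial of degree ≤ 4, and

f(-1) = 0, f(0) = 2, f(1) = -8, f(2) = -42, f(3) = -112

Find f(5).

-408

First differences: 2, -10, -34, -70. Second differences: -12, -24, -36. Third differences: -12, -12.
Level-3 differences are constant, so f has degree 3.
Fitting a degree-3 polynomial gives f(m) = -2m³ - 6m² - 2m + 2.
Then f(5) = -408.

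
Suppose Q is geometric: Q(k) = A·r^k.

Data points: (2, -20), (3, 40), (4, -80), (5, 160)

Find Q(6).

Consecutive ratio: 40/(-20) = -2, and -80/40 = -2, so r = -2.
Then A·(-2)^2 = -20 gives A = -5, and Q(k) = -5·(-2)^k.
Q(6) = -5·(-2)^6 = -320.

-320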